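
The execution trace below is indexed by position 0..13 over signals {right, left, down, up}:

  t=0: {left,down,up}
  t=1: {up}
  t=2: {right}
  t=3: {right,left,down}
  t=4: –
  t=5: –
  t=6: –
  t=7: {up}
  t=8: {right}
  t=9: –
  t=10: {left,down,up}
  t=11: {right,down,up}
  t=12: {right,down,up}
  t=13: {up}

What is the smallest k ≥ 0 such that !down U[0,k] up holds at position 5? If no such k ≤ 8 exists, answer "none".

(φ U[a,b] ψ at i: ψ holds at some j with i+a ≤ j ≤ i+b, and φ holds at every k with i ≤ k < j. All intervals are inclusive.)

Need earliest j ≥ 5 with up, and !down at every k in [5,j-1].
  j=5: rhs fails.
  j=6: rhs fails.
  j=7: rhs holds; lhs holds on [5,6]. k = 2.

2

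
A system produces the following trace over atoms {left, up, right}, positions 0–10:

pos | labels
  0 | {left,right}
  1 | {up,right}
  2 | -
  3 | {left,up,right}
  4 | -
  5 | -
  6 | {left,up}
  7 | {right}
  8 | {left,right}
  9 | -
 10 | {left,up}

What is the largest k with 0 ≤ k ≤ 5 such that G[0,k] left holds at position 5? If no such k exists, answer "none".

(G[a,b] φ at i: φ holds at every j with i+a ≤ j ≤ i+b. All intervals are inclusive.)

none

left must hold from j=5 onward; find where it first fails.
  j=5: fails → no k works.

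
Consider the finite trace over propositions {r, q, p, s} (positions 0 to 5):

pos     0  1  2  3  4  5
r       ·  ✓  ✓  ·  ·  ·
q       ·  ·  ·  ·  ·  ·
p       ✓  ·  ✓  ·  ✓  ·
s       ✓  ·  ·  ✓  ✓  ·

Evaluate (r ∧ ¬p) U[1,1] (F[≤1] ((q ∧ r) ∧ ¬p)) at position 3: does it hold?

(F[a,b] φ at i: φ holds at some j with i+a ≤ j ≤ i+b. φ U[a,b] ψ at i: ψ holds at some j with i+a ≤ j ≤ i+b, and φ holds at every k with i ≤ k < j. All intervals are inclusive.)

False

Need some j in [4,4] with F[≤1] ((q ∧ r) ∧ ¬p), and (r ∧ ¬p) at every k in [3,j-1].
  j=4: F[≤1] ((q ∧ r) ∧ ¬p) — fails (none in [4,5]).
No j in the window works → until fails.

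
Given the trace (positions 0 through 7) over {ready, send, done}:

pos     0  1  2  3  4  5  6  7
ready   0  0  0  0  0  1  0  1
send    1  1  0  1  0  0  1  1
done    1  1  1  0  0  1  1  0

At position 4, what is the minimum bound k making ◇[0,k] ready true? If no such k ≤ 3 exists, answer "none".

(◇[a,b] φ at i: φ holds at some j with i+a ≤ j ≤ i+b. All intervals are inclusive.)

1

Scan j = 4,5,… for ready:
  j=4: fails
  j=5: holds
First hit at j=5, so smallest k = 5-4 = 1.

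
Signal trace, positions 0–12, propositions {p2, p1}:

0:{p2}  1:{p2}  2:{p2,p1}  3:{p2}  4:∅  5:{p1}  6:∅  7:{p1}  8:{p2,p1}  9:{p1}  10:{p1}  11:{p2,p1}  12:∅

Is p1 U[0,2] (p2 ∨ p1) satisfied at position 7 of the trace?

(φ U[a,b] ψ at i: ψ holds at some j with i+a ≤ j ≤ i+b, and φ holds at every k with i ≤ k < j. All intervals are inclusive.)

Yes

Need some j in [7,9] with (p2 ∨ p1), and p1 at every k in [7,j-1].
  j=7: (p2 ∨ p1) holds; no prefix to check → satisfied.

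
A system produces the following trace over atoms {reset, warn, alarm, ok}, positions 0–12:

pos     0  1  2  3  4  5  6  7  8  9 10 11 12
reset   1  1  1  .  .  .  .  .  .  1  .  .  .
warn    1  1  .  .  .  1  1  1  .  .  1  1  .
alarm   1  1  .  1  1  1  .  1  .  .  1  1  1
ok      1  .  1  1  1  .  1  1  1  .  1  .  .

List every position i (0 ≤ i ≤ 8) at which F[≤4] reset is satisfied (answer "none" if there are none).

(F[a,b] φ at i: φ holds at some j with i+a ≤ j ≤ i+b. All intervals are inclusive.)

0, 1, 2, 5, 6, 7, 8

Evaluate at each i in [0,8]:
  i=0: ✓ (witness j=0)
  i=1: ✓ (witness j=1)
  i=2: ✓ (witness j=2)
  i=3: ✗ (none in [3,7])
  i=4: ✗ (none in [4,8])
  i=5: ✓ (witness j=9)
  i=6: ✓ (witness j=9)
  i=7: ✓ (witness j=9)
  i=8: ✓ (witness j=9)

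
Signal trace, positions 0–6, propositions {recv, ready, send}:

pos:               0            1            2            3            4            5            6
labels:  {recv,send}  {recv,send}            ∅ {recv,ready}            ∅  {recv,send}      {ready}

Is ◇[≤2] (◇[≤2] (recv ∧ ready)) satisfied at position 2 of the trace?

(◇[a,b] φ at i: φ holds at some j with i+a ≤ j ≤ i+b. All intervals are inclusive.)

Check ◇[≤2] (recv ∧ ready) at each j in [2,4]:
  j=2: holds (witness at 3)
  j=3: holds (witness at 3)
  j=4: fails (none in [4,6])
Found at j=2 → formula holds.

True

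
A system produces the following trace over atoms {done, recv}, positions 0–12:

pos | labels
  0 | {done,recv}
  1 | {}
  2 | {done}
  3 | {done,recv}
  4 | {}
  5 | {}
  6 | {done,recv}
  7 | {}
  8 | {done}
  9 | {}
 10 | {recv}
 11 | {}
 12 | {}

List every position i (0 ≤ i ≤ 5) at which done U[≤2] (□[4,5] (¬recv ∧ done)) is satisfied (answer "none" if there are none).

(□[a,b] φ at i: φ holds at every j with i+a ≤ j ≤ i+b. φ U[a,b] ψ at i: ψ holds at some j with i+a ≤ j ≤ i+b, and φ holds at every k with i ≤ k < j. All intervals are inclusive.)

none

Evaluate at each i in [0,5]:
  i=0: ✗ (no rhs in [0,2])
  i=1: ✗ (no rhs in [1,3])
  i=2: ✗ (no rhs in [2,4])
  i=3: ✗ (no rhs in [3,5])
  i=4: ✗ (no rhs in [4,6])
  i=5: ✗ (no rhs in [5,7])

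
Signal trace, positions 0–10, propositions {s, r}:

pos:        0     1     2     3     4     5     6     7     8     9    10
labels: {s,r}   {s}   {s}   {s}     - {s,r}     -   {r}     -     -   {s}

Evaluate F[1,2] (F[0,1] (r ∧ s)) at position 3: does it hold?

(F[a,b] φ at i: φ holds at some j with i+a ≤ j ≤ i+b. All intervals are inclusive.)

Holds

Check F[0,1] (r ∧ s) at each j in [4,5]:
  j=4: holds (witness at 5)
  j=5: holds (witness at 5)
Found at j=4 → formula holds.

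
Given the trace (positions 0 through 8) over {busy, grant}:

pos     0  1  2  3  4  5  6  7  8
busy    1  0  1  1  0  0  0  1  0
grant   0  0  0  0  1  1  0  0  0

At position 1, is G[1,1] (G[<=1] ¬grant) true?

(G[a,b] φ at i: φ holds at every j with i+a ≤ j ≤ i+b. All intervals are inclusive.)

Check G[<=1] ¬grant at every j in [2,2]:
  j=2: holds on [2,3]
All positions satisfy it → formula holds.

Holds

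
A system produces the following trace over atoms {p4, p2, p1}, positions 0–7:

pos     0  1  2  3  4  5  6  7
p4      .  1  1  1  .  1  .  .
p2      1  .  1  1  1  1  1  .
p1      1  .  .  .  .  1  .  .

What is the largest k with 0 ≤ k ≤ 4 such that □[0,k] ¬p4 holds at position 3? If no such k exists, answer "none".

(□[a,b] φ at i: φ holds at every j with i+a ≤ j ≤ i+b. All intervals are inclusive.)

¬p4 must hold from j=3 onward; find where it first fails.
  j=3: fails → no k works.

none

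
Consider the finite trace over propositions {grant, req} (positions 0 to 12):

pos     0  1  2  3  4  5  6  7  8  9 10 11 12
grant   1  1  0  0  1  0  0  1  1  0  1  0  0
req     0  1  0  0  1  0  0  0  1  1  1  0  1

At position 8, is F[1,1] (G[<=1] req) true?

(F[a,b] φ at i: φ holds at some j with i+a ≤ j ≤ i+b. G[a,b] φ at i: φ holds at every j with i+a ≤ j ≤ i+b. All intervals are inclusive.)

Check G[<=1] req at each j in [9,9]:
  j=9: holds on [9,10]
Found at j=9 → formula holds.

True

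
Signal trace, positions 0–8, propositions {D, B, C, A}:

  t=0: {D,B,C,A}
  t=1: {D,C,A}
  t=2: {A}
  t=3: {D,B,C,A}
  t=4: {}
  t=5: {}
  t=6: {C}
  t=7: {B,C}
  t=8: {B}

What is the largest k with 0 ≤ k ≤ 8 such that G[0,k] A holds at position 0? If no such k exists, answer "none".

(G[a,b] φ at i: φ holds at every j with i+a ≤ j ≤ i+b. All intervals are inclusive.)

A must hold from j=0 onward; find where it first fails.
  j=0: holds
  j=1: holds
  j=2: holds
  j=3: holds
  j=4: fails
Holds on [0,3], so largest k = 3.

3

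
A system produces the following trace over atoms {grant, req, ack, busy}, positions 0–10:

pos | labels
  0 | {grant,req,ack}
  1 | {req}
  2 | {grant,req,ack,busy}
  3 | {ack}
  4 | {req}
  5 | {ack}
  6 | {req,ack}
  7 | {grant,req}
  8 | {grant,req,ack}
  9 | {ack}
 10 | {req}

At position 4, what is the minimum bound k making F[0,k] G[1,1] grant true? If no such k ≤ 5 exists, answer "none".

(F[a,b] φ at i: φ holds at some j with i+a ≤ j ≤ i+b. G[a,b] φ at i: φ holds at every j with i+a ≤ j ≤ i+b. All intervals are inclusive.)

Scan j = 4,5,… for G[1,1] grant:
  j=4: fails
  j=5: fails
  j=6: holds
First hit at j=6, so smallest k = 6-4 = 2.

2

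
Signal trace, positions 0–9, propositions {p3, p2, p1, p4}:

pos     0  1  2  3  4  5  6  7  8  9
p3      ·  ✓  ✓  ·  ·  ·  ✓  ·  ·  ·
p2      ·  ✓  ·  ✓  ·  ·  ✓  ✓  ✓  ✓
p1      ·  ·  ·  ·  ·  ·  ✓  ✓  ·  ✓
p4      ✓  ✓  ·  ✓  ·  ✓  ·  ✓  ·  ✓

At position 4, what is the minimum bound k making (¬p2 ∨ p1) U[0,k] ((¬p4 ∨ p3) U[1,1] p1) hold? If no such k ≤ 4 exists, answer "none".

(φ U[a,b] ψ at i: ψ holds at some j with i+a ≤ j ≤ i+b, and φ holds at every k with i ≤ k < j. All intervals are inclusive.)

2

Need earliest j ≥ 4 with ((¬p4 ∨ p3) U[1,1] p1), and (¬p2 ∨ p1) at every k in [4,j-1].
  j=4: rhs fails.
  j=5: rhs fails.
  j=6: rhs holds; lhs holds on [4,5]. k = 2.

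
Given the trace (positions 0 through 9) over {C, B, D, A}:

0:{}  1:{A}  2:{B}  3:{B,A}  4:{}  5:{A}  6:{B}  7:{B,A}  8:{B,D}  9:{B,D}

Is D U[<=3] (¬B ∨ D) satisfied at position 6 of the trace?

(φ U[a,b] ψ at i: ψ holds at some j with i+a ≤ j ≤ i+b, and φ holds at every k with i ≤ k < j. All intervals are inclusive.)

No

Need some j in [6,9] with (¬B ∨ D), and D at every k in [6,j-1].
  j=6: (¬B ∨ D) false.
  j=7: (¬B ∨ D) false.
  j=8: (¬B ∨ D) holds, but D fails at k=6 → not this j.
  j=9: (¬B ∨ D) holds, but D fails at k=6 → not this j.
No j in the window works → until fails.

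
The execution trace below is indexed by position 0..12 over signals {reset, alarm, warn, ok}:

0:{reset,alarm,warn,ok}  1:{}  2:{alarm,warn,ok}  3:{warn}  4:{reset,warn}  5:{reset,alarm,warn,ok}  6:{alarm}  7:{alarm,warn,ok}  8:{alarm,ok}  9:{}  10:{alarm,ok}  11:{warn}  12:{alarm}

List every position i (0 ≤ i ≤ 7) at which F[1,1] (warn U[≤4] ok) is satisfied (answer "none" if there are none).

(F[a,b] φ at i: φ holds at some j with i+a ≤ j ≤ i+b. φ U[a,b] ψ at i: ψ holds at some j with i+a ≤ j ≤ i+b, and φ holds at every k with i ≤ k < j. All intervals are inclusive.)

Evaluate at each i in [0,7]:
  i=0: ✗ (none in [1,1])
  i=1: ✓ (witness j=2)
  i=2: ✓ (witness j=3)
  i=3: ✓ (witness j=4)
  i=4: ✓ (witness j=5)
  i=5: ✗ (none in [6,6])
  i=6: ✓ (witness j=7)
  i=7: ✓ (witness j=8)

1, 2, 3, 4, 6, 7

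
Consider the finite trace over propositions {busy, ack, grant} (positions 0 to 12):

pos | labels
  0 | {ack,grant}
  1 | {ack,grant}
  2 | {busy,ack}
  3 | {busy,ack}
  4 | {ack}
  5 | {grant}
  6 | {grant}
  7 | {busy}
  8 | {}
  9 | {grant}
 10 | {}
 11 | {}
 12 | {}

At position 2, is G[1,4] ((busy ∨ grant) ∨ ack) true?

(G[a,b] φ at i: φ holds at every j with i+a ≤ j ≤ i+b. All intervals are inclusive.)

Check ((busy ∨ grant) ∨ ack) at every j in [3,6]:
  j=3: true
  j=4: true
  j=5: true
  j=6: true
All positions satisfy it → formula holds.

True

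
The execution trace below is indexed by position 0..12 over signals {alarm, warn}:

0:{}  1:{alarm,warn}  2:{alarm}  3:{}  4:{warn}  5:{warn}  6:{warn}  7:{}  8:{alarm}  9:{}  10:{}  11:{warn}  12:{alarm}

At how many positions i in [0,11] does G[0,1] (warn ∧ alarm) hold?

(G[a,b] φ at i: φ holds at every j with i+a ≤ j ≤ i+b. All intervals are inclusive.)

0

Evaluate at each i in [0,11]:
  i=0: ✗ (fails at j=0)
  i=1: ✗ (fails at j=2)
  i=2: ✗ (fails at j=2)
  i=3: ✗ (fails at j=3)
  i=4: ✗ (fails at j=4)
  i=5: ✗ (fails at j=5)
  i=6: ✗ (fails at j=6)
  i=7: ✗ (fails at j=7)
  i=8: ✗ (fails at j=8)
  i=9: ✗ (fails at j=9)
  i=10: ✗ (fails at j=10)
  i=11: ✗ (fails at j=11)
Positions where it holds: {} → 0.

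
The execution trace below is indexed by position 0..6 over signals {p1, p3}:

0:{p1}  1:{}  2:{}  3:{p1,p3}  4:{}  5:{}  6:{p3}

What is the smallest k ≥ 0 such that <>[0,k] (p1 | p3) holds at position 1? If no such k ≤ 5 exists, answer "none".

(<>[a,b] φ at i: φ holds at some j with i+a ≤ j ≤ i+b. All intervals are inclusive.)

2

Scan j = 1,2,… for (p1 | p3):
  j=1: fails
  j=2: fails
  j=3: holds
First hit at j=3, so smallest k = 3-1 = 2.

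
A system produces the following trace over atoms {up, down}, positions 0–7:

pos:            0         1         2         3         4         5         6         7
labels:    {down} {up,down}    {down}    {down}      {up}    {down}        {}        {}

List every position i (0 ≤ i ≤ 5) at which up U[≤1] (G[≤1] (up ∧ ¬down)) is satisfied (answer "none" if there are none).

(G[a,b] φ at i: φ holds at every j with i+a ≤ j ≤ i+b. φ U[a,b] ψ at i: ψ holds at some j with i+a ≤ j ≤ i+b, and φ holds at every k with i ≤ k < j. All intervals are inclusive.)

Evaluate at each i in [0,5]:
  i=0: ✗ (no rhs in [0,1])
  i=1: ✗ (no rhs in [1,2])
  i=2: ✗ (no rhs in [2,3])
  i=3: ✗ (no rhs in [3,4])
  i=4: ✗ (no rhs in [4,5])
  i=5: ✗ (no rhs in [5,6])

none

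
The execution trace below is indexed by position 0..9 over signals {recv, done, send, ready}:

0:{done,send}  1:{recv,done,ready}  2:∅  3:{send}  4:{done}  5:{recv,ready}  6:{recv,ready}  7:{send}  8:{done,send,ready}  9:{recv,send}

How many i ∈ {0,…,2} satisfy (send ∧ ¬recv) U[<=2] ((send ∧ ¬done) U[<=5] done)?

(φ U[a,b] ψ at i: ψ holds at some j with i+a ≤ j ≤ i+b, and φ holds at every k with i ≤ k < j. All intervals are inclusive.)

2

Evaluate at each i in [0,2]:
  i=0: ✓ (rhs at j=0)
  i=1: ✓ (rhs at j=1)
  i=2: ✗ (lhs fails at k=2 before rhs at j=3)
Positions where it holds: {0, 1} → 2.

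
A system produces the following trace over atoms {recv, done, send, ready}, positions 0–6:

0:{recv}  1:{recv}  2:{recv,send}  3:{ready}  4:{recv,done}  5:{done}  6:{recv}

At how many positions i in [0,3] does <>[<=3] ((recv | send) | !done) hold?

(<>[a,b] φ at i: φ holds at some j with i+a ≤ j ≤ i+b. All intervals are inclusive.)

Evaluate at each i in [0,3]:
  i=0: ✓ (witness j=0)
  i=1: ✓ (witness j=1)
  i=2: ✓ (witness j=2)
  i=3: ✓ (witness j=3)
Positions where it holds: {0, 1, 2, 3} → 4.

4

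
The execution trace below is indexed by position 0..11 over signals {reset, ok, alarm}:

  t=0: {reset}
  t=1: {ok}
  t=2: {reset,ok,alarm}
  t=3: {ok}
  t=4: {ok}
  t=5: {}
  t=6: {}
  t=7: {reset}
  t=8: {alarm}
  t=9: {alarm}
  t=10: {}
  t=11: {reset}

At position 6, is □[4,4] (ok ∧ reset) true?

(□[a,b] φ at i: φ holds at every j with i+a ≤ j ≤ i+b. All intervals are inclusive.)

Check (ok ∧ reset) at every j in [10,10]:
  j=10: false
Fails at j=10 → formula fails.

Does not hold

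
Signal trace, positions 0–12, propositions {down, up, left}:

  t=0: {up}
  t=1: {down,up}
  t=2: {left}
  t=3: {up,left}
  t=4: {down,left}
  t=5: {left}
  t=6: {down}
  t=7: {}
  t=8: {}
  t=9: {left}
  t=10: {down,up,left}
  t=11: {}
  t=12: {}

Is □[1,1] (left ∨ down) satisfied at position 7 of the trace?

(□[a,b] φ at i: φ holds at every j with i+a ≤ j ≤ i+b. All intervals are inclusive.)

No

Check (left ∨ down) at every j in [8,8]:
  j=8: false
Fails at j=8 → formula fails.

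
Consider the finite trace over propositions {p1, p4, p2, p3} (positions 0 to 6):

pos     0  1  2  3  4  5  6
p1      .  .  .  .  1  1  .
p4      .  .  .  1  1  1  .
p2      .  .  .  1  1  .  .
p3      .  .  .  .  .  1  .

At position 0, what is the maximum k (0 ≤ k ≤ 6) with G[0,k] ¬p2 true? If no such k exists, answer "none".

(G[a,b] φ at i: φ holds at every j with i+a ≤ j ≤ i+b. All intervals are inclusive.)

2

¬p2 must hold from j=0 onward; find where it first fails.
  j=0: holds
  j=1: holds
  j=2: holds
  j=3: fails
Holds on [0,2], so largest k = 2.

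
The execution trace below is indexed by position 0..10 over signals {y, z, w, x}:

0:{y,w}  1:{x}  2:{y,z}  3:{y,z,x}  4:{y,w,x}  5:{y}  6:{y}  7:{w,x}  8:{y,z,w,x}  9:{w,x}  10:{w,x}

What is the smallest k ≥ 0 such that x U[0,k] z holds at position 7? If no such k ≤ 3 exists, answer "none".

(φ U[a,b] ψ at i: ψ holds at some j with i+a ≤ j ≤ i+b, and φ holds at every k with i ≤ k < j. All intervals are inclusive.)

Need earliest j ≥ 7 with z, and x at every k in [7,j-1].
  j=7: rhs fails.
  j=8: rhs holds; lhs holds on [7,7]. k = 1.

1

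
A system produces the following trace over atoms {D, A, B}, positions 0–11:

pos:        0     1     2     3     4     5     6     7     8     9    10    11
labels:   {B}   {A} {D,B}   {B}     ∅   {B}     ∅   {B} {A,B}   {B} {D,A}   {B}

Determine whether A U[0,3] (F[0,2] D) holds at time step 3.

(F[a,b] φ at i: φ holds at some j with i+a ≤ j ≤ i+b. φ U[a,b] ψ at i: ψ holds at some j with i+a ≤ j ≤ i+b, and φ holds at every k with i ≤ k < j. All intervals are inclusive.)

No

Need some j in [3,6] with F[0,2] D, and A at every k in [3,j-1].
  j=3: F[0,2] D — fails (none in [3,5]).
  j=4: F[0,2] D — fails (none in [4,6]).
  j=5: F[0,2] D — fails (none in [5,7]).
  j=6: F[0,2] D — fails (none in [6,8]).
No j in the window works → until fails.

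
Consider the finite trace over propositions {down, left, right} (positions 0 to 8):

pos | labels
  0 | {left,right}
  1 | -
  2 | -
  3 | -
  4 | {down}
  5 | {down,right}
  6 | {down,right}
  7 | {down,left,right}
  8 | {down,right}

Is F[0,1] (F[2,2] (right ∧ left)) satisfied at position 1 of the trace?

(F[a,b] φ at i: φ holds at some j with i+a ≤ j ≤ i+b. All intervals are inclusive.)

Does not hold

Check F[2,2] (right ∧ left) at each j in [1,2]:
  j=1: fails (none in [3,3])
  j=2: fails (none in [4,4])
No position in the window satisfies it → formula fails.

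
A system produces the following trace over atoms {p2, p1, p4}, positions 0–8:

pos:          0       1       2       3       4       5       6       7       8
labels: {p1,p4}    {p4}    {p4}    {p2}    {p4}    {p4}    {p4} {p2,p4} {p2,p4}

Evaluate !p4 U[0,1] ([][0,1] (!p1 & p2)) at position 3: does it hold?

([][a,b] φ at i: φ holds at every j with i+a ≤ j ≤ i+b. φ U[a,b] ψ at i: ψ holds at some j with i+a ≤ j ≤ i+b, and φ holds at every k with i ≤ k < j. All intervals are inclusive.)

Does not hold

Need some j in [3,4] with [][0,1] (!p1 & p2), and !p4 at every k in [3,j-1].
  j=3: [][0,1] (!p1 & p2) — fails at 4.
  j=4: [][0,1] (!p1 & p2) — fails at 4.
No j in the window works → until fails.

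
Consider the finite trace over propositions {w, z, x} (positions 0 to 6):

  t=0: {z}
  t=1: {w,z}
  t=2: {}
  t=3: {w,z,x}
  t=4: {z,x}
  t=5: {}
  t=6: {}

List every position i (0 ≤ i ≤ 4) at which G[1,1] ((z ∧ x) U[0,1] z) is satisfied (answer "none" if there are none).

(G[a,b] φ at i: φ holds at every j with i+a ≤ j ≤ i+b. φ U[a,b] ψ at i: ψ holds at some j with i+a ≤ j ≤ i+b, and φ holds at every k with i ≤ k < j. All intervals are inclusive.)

Evaluate at each i in [0,4]:
  i=0: ✓ (all of [1,1])
  i=1: ✗ (fails at j=2)
  i=2: ✓ (all of [3,3])
  i=3: ✓ (all of [4,4])
  i=4: ✗ (fails at j=5)

0, 2, 3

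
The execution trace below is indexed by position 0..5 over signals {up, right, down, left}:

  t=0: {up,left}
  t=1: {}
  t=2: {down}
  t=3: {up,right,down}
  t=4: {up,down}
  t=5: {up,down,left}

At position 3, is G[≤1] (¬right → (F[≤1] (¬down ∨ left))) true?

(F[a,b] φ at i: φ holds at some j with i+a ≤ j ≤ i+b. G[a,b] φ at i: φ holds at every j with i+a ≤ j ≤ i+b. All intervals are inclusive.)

True

Check (¬right → (F[≤1] (¬down ∨ left))) at every j in [3,4]:
  j=3: antecedent false → ✓
  j=4: antecedent true; consequent holds (witness at 5) → ✓
All positions satisfy it → formula holds.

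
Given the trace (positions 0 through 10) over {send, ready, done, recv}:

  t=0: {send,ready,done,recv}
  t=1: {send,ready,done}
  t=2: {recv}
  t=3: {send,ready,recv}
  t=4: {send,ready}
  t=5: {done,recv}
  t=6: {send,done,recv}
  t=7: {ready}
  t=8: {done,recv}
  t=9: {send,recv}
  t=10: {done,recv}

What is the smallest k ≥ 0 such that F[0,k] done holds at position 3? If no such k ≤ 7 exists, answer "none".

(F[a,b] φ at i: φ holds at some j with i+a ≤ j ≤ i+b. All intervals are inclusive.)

Scan j = 3,4,… for done:
  j=3: fails
  j=4: fails
  j=5: holds
First hit at j=5, so smallest k = 5-3 = 2.

2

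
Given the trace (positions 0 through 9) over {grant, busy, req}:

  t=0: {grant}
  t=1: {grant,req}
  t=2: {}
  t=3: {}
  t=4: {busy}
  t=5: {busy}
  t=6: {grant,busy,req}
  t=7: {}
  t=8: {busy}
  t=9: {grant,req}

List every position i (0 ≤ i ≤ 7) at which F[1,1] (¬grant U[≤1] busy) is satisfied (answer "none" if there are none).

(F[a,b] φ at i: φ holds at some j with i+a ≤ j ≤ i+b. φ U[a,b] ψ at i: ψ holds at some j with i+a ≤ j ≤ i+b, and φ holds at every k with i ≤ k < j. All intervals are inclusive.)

2, 3, 4, 5, 6, 7

Evaluate at each i in [0,7]:
  i=0: ✗ (none in [1,1])
  i=1: ✗ (none in [2,2])
  i=2: ✓ (witness j=3)
  i=3: ✓ (witness j=4)
  i=4: ✓ (witness j=5)
  i=5: ✓ (witness j=6)
  i=6: ✓ (witness j=7)
  i=7: ✓ (witness j=8)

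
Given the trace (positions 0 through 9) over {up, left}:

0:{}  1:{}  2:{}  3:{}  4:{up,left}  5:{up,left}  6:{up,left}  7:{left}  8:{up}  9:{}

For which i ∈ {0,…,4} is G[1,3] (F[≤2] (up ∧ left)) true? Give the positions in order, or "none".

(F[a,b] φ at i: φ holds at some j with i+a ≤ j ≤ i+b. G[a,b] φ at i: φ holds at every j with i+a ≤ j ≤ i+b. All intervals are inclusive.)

Evaluate at each i in [0,4]:
  i=0: ✗ (fails at j=1)
  i=1: ✓ (all of [2,4])
  i=2: ✓ (all of [3,5])
  i=3: ✓ (all of [4,6])
  i=4: ✗ (fails at j=7)

1, 2, 3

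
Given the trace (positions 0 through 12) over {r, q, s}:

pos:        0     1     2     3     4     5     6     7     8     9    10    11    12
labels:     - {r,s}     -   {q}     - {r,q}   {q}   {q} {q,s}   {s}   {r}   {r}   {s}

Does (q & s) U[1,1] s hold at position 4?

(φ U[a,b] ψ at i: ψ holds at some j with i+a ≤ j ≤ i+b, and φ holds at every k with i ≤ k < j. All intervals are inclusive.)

Need some j in [5,5] with s, and (q & s) at every k in [4,j-1].
  j=5: s false.
No j in the window works → until fails.

No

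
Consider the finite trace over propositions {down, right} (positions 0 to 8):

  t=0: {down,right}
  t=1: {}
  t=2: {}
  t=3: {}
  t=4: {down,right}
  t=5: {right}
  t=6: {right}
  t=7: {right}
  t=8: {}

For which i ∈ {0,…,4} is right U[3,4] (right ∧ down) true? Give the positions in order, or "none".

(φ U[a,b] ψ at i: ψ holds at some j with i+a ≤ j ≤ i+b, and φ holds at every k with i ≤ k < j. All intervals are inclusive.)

none

Evaluate at each i in [0,4]:
  i=0: ✗ (lhs fails at k=1 before rhs at j=4)
  i=1: ✗ (lhs fails at k=1 before rhs at j=4)
  i=2: ✗ (no rhs in [5,6])
  i=3: ✗ (no rhs in [6,7])
  i=4: ✗ (no rhs in [7,8])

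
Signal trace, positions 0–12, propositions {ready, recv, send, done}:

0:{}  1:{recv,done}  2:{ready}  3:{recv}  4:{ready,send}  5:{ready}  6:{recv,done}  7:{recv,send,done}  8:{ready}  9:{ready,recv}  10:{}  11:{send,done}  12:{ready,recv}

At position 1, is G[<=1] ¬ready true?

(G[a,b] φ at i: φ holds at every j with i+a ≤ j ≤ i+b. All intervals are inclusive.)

Check ¬ready at every j in [1,2]:
  j=1: true
  j=2: false
Fails at j=2 → formula fails.

No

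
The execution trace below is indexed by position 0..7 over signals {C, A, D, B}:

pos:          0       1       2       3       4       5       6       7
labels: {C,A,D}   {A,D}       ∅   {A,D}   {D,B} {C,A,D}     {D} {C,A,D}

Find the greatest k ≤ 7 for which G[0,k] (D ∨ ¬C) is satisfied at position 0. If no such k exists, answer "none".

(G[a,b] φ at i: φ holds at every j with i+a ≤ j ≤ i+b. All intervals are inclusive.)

(D ∨ ¬C) must hold from j=0 onward; find where it first fails.
  j=0: holds
  j=1: holds
  j=2: holds
  j=3: holds
  j=4: holds
  j=5: holds
  j=6: holds
  j=7: holds
Holds through j=7; largest k = 7.

7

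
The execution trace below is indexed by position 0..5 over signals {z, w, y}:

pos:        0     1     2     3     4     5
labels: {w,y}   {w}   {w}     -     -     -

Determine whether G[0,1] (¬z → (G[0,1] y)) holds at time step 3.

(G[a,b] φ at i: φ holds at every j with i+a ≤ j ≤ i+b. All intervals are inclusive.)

Does not hold

Check (¬z → (G[0,1] y)) at every j in [3,4]:
  j=3: antecedent true; consequent fails at 3 → ✗
  j=4: antecedent true; consequent fails at 4 → ✗
Fails at j=3 → formula fails.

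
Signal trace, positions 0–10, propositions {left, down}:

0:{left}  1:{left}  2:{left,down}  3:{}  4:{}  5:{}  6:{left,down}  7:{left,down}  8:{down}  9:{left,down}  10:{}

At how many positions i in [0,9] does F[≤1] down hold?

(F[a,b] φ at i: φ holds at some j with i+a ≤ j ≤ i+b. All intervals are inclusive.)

Evaluate at each i in [0,9]:
  i=0: ✗ (none in [0,1])
  i=1: ✓ (witness j=2)
  i=2: ✓ (witness j=2)
  i=3: ✗ (none in [3,4])
  i=4: ✗ (none in [4,5])
  i=5: ✓ (witness j=6)
  i=6: ✓ (witness j=6)
  i=7: ✓ (witness j=7)
  i=8: ✓ (witness j=8)
  i=9: ✓ (witness j=9)
Positions where it holds: {1, 2, 5, 6, 7, 8, 9} → 7.

7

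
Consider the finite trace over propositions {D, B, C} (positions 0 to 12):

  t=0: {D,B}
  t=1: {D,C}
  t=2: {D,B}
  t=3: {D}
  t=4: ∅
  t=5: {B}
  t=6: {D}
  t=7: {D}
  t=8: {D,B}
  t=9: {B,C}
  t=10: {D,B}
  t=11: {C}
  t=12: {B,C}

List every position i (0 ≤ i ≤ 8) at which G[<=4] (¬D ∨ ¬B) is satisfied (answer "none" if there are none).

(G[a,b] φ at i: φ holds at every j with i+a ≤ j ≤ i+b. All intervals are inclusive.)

3

Evaluate at each i in [0,8]:
  i=0: ✗ (fails at j=0)
  i=1: ✗ (fails at j=2)
  i=2: ✗ (fails at j=2)
  i=3: ✓ (all of [3,7])
  i=4: ✗ (fails at j=8)
  i=5: ✗ (fails at j=8)
  i=6: ✗ (fails at j=8)
  i=7: ✗ (fails at j=8)
  i=8: ✗ (fails at j=8)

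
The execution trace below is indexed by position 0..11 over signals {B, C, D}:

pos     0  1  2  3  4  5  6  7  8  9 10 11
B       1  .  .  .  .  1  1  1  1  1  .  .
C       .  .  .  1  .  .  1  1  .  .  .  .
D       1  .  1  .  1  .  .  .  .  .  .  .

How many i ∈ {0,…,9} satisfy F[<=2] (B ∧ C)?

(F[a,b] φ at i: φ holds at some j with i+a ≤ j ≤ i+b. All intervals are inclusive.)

4

Evaluate at each i in [0,9]:
  i=0: ✗ (none in [0,2])
  i=1: ✗ (none in [1,3])
  i=2: ✗ (none in [2,4])
  i=3: ✗ (none in [3,5])
  i=4: ✓ (witness j=6)
  i=5: ✓ (witness j=6)
  i=6: ✓ (witness j=6)
  i=7: ✓ (witness j=7)
  i=8: ✗ (none in [8,10])
  i=9: ✗ (none in [9,11])
Positions where it holds: {4, 5, 6, 7} → 4.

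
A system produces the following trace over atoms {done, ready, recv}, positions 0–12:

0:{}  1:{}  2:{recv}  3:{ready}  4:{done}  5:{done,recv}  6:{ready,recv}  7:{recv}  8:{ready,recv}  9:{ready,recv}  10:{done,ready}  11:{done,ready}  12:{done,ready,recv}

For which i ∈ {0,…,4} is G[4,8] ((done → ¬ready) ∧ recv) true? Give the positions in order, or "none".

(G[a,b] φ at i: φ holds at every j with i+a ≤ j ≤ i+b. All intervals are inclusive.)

1

Evaluate at each i in [0,4]:
  i=0: ✗ (fails at j=4)
  i=1: ✓ (all of [5,9])
  i=2: ✗ (fails at j=10)
  i=3: ✗ (fails at j=10)
  i=4: ✗ (fails at j=10)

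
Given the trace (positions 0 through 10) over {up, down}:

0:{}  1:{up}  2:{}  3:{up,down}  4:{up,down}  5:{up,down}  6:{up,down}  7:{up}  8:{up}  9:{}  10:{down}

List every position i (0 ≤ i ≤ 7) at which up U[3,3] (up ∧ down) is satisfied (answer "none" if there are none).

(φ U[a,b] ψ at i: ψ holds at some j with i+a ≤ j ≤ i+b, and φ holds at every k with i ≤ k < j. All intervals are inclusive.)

3

Evaluate at each i in [0,7]:
  i=0: ✗ (lhs fails at k=0 before rhs at j=3)
  i=1: ✗ (lhs fails at k=2 before rhs at j=4)
  i=2: ✗ (lhs fails at k=2 before rhs at j=5)
  i=3: ✓ (rhs at j=6; lhs holds on [3,5])
  i=4: ✗ (no rhs in [7,7])
  i=5: ✗ (no rhs in [8,8])
  i=6: ✗ (no rhs in [9,9])
  i=7: ✗ (no rhs in [10,10])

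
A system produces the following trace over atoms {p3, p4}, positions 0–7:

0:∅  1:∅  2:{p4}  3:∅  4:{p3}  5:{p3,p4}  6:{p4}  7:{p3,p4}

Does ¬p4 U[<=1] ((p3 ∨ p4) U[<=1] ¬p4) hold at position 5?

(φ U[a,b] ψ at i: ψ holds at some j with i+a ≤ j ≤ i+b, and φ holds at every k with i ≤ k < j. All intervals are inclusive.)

Need some j in [5,6] with ((p3 ∨ p4) U[<=1] ¬p4), and ¬p4 at every k in [5,j-1].
  j=5: ((p3 ∨ p4) U[<=1] ¬p4) — fails.
  j=6: ((p3 ∨ p4) U[<=1] ¬p4) — fails.
No j in the window works → until fails.

No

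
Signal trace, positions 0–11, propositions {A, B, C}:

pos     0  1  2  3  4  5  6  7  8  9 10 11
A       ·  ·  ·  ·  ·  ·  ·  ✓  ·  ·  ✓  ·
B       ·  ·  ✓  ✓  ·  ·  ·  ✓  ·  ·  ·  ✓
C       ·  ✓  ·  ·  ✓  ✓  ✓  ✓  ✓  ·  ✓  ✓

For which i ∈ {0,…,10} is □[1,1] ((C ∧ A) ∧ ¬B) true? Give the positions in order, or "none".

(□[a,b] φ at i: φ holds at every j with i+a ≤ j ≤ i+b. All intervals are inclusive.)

9

Evaluate at each i in [0,10]:
  i=0: ✗ (fails at j=1)
  i=1: ✗ (fails at j=2)
  i=2: ✗ (fails at j=3)
  i=3: ✗ (fails at j=4)
  i=4: ✗ (fails at j=5)
  i=5: ✗ (fails at j=6)
  i=6: ✗ (fails at j=7)
  i=7: ✗ (fails at j=8)
  i=8: ✗ (fails at j=9)
  i=9: ✓ (all of [10,10])
  i=10: ✗ (fails at j=11)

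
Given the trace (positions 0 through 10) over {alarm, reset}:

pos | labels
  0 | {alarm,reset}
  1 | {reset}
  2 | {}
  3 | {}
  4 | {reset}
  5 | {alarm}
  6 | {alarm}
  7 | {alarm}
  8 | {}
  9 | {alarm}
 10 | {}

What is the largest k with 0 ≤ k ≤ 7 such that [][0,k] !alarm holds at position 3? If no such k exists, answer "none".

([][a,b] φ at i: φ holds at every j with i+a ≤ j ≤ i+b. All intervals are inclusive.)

!alarm must hold from j=3 onward; find where it first fails.
  j=3: holds
  j=4: holds
  j=5: fails
Holds on [3,4], so largest k = 1.

1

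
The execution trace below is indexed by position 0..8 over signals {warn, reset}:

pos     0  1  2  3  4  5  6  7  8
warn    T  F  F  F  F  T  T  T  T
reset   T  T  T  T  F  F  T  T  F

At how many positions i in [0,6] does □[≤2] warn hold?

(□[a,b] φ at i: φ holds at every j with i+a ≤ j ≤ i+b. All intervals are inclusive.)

Evaluate at each i in [0,6]:
  i=0: ✗ (fails at j=1)
  i=1: ✗ (fails at j=1)
  i=2: ✗ (fails at j=2)
  i=3: ✗ (fails at j=3)
  i=4: ✗ (fails at j=4)
  i=5: ✓ (all of [5,7])
  i=6: ✓ (all of [6,8])
Positions where it holds: {5, 6} → 2.

2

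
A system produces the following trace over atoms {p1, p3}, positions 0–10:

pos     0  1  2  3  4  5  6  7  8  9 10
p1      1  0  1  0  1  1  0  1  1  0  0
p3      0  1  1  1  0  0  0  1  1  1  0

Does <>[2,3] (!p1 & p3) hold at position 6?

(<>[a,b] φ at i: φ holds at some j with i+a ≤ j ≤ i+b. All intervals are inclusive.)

Holds

Check (!p1 & p3) at each j in [8,9]:
  j=8: false
  j=9: true
Found at j=9 → formula holds.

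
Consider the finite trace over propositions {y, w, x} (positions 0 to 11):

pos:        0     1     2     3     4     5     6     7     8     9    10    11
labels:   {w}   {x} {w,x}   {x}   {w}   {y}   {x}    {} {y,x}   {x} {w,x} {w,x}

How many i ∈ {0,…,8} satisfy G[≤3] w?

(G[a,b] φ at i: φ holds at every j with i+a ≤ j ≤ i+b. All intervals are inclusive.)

0

Evaluate at each i in [0,8]:
  i=0: ✗ (fails at j=1)
  i=1: ✗ (fails at j=1)
  i=2: ✗ (fails at j=3)
  i=3: ✗ (fails at j=3)
  i=4: ✗ (fails at j=5)
  i=5: ✗ (fails at j=5)
  i=6: ✗ (fails at j=6)
  i=7: ✗ (fails at j=7)
  i=8: ✗ (fails at j=8)
Positions where it holds: {} → 0.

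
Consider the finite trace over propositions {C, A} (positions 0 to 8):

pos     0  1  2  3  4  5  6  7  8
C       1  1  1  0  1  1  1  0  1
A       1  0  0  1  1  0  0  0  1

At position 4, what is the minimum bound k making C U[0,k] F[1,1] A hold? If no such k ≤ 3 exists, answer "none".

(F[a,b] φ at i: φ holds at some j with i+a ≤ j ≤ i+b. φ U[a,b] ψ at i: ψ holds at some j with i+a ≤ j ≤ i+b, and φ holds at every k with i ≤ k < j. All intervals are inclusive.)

Need earliest j ≥ 4 with F[1,1] A, and C at every k in [4,j-1].
  j=4: rhs fails.
  j=5: rhs fails.
  j=6: rhs fails.
  j=7: rhs holds; lhs holds on [4,6]. k = 3.

3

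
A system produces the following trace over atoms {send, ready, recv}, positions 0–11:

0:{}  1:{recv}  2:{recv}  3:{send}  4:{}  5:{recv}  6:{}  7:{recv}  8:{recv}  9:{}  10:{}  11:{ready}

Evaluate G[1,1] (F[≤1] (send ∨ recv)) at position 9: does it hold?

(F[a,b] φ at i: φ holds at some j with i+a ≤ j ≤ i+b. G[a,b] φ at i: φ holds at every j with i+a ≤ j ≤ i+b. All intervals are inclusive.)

No

Check F[≤1] (send ∨ recv) at every j in [10,10]:
  j=10: fails (none in [10,11])
Fails at j=10 → formula fails.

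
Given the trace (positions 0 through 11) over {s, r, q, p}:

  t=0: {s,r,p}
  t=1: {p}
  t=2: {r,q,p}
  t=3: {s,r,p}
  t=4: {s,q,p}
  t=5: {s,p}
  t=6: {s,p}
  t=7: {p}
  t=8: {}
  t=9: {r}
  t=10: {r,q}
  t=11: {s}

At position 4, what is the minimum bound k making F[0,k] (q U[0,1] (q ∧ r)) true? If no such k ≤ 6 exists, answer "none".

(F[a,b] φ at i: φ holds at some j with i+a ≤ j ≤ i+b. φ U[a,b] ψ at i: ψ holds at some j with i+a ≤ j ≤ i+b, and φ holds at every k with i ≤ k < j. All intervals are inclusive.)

6

Scan j = 4,5,… for (q U[0,1] (q ∧ r)):
  j=4: fails
  j=5: fails
  j=6: fails
  j=7: fails
  j=8: fails
  j=9: fails
  j=10: holds
First hit at j=10, so smallest k = 10-4 = 6.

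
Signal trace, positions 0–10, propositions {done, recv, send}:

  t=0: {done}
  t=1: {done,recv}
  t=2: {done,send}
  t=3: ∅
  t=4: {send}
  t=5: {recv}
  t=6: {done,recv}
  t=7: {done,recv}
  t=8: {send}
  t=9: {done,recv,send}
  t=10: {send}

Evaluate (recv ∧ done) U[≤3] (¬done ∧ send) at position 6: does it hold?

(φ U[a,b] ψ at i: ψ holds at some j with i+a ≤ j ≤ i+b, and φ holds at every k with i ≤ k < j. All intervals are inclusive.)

Yes

Need some j in [6,9] with (¬done ∧ send), and (recv ∧ done) at every k in [6,j-1].
  j=6: (¬done ∧ send) false.
  j=7: (¬done ∧ send) false.
  j=8: (¬done ∧ send) holds; (recv ∧ done) holds at every k in [6,7] → satisfied.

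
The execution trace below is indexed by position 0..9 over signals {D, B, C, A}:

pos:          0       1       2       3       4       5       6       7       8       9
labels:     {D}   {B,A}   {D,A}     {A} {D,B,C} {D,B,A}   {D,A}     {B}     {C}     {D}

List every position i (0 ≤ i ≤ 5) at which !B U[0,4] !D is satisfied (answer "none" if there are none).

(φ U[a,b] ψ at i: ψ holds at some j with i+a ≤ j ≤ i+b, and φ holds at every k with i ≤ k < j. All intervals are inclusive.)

Evaluate at each i in [0,5]:
  i=0: ✓ (rhs at j=1; lhs holds on [0,0])
  i=1: ✓ (rhs at j=1)
  i=2: ✓ (rhs at j=3; lhs holds on [2,2])
  i=3: ✓ (rhs at j=3)
  i=4: ✗ (lhs fails at k=4 before rhs at j=7)
  i=5: ✗ (lhs fails at k=5 before rhs at j=7)

0, 1, 2, 3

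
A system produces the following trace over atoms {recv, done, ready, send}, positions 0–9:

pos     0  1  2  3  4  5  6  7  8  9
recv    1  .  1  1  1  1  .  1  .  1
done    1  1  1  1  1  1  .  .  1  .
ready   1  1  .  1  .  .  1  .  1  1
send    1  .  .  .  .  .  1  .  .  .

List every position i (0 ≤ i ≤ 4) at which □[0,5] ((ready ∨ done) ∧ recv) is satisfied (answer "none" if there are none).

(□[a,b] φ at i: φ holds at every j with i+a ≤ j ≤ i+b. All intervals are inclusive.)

none

Evaluate at each i in [0,4]:
  i=0: ✗ (fails at j=1)
  i=1: ✗ (fails at j=1)
  i=2: ✗ (fails at j=6)
  i=3: ✗ (fails at j=6)
  i=4: ✗ (fails at j=6)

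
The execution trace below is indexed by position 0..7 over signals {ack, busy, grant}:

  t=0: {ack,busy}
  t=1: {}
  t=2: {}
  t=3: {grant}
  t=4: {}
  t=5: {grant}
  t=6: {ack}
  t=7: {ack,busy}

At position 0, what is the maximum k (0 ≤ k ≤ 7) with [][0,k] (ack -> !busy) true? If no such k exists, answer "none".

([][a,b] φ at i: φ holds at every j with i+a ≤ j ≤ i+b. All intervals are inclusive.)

(ack -> !busy) must hold from j=0 onward; find where it first fails.
  j=0: fails → no k works.

none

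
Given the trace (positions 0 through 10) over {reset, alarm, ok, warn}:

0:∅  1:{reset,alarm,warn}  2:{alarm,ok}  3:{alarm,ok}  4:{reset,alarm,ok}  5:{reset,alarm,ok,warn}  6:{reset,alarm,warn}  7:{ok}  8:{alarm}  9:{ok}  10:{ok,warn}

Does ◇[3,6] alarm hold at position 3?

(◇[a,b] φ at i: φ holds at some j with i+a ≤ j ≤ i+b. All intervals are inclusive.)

Yes

Check alarm at each j in [6,9]:
  j=6: true
  j=7: false
  j=8: true
  j=9: false
Found at j=6 → formula holds.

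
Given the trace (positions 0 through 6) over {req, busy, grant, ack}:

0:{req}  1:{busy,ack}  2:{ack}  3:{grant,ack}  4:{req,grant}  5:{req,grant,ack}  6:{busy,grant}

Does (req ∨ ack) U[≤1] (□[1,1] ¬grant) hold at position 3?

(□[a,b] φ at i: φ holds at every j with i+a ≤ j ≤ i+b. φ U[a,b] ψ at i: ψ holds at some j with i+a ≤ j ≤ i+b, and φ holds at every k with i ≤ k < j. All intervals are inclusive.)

Does not hold

Need some j in [3,4] with □[1,1] ¬grant, and (req ∨ ack) at every k in [3,j-1].
  j=3: □[1,1] ¬grant — fails at 4.
  j=4: □[1,1] ¬grant — fails at 5.
No j in the window works → until fails.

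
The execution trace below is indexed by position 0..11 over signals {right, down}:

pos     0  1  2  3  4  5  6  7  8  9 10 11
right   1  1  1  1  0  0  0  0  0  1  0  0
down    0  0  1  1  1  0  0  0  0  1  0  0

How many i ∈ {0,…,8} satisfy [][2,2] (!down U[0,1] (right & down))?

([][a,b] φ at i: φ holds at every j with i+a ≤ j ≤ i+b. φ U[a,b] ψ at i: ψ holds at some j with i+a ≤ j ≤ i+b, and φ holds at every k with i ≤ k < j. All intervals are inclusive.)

4

Evaluate at each i in [0,8]:
  i=0: ✓ (all of [2,2])
  i=1: ✓ (all of [3,3])
  i=2: ✗ (fails at j=4)
  i=3: ✗ (fails at j=5)
  i=4: ✗ (fails at j=6)
  i=5: ✗ (fails at j=7)
  i=6: ✓ (all of [8,8])
  i=7: ✓ (all of [9,9])
  i=8: ✗ (fails at j=10)
Positions where it holds: {0, 1, 6, 7} → 4.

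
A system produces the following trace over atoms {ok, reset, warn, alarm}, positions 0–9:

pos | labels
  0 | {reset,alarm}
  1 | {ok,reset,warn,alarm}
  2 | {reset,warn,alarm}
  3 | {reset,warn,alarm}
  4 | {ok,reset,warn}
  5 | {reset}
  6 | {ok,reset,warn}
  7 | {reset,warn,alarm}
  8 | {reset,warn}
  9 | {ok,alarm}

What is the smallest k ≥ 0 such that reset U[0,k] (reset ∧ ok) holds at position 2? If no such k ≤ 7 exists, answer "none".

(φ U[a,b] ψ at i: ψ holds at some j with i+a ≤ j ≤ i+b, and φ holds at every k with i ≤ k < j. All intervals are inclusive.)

2

Need earliest j ≥ 2 with (reset ∧ ok), and reset at every k in [2,j-1].
  j=2: rhs fails.
  j=3: rhs fails.
  j=4: rhs holds; lhs holds on [2,3]. k = 2.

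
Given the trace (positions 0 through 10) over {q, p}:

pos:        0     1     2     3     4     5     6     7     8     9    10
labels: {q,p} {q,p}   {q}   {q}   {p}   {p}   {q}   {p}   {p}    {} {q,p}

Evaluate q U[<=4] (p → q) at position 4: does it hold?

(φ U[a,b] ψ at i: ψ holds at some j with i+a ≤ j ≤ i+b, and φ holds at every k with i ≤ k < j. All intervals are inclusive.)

Need some j in [4,8] with (p → q), and q at every k in [4,j-1].
  j=4: (p → q) false.
  j=5: (p → q) false.
  j=6: (p → q) holds, but q fails at k=4 → not this j.
  j=7: (p → q) false.
  j=8: (p → q) false.
No j in the window works → until fails.

False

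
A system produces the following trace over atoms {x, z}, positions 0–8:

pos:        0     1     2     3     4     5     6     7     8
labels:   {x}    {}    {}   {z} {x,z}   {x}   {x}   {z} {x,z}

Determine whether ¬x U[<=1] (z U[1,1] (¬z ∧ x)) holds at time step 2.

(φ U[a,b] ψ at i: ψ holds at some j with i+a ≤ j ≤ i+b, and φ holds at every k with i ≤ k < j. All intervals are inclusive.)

Need some j in [2,3] with (z U[1,1] (¬z ∧ x)), and ¬x at every k in [2,j-1].
  j=2: (z U[1,1] (¬z ∧ x)) — fails.
  j=3: (z U[1,1] (¬z ∧ x)) — fails.
No j in the window works → until fails.

False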